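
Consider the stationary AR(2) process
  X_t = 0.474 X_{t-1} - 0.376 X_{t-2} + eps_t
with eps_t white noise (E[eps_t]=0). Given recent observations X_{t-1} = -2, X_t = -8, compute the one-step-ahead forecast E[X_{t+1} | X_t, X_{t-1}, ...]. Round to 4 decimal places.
E[X_{t+1} \mid \mathcal F_t] = -3.0400

For an AR(p) model X_t = c + sum_i phi_i X_{t-i} + eps_t, the
one-step-ahead conditional mean is
  E[X_{t+1} | X_t, ...] = c + sum_i phi_i X_{t+1-i}.
Substitute known values:
  E[X_{t+1} | ...] = (0.474) * (-8) + (-0.376) * (-2)
                   = -3.0400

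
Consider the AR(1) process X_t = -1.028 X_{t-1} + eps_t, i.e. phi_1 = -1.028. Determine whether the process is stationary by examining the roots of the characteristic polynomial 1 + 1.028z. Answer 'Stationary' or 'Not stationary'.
\text{Not stationary}

The AR(p) characteristic polynomial is P(z) = 1 + 1.028z.
Stationarity requires all roots to lie outside the unit circle, i.e. |z| > 1 for every root.
This is linear in z: 1 + (1.028) z = 0  =>  z = -1/(1.028) = -0.972763,  |z| = 0.972763.
Moduli of all roots: 0.9728.
All moduli strictly greater than 1? No.
Verdict: Not stationary.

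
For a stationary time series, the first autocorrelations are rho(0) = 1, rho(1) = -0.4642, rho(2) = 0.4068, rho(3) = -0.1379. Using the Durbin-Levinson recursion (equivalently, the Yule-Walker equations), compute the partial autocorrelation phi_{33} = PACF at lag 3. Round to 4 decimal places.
\phi_{33} = 0.1600

The PACF at lag k is phi_{kk}, the last component of the solution
to the Yule-Walker system G_k phi = r_k where
  (G_k)_{ij} = rho(|i - j|), (r_k)_i = rho(i), i,j = 1..k.
Equivalently, Durbin-Levinson gives phi_{kk} iteratively:
  phi_{11} = rho(1)
  phi_{kk} = [rho(k) - sum_{j=1..k-1} phi_{k-1,j} rho(k-j)]
            / [1 - sum_{j=1..k-1} phi_{k-1,j} rho(j)],
  phi_{k,j} = phi_{k-1,j} - phi_{kk} phi_{k-1,k-j},  j = 1..k-1.
Step k = 1:
  phi_11 = rho(1) = -0.4642.
Step k = 2:
  phi_22 = [rho(2) - phi_11 rho(1)] / [1 - phi_11 rho(1)] = [0.4068 - (-0.4642)(-0.4642)] / [1 - (-0.4642)(-0.4642)]
         = 0.19131836 / 0.78451836 = 0.243867.
  Update: phi_21 = phi_11 - phi_22 phi_11 = -0.4642 - (0.243867)(-0.4642) = -0.350997.
Step k = 3:
  phi_33 = [rho(3) - phi_21 rho(2) - phi_22 rho(1)] / [1 - phi_21 rho(1) - phi_22 rho(2)]
    numerator   = -0.1379 - (-0.350997)(0.4068) - (0.243867)(-0.4642) = 0.11808869
    denominator = 1 - (-0.350997)(-0.4642) - (0.243867)(0.4068) = 0.73786207
  phi_33 = 0.11808869 / 0.73786207 = 0.16.
Therefore phi_{33} = 0.1600.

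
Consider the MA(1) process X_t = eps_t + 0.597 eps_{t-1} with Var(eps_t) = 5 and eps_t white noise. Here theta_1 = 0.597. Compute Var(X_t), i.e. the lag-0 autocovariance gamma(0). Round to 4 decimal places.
\gamma(0) = 6.7820

For an MA(q) process X_t = eps_t + sum_i theta_i eps_{t-i} with
Var(eps_t) = sigma^2, the variance is
  gamma(0) = sigma^2 * (1 + sum_i theta_i^2).
  sum_i theta_i^2 = (0.597)^2 = 0.356409.
  gamma(0) = 5 * (1 + 0.356409) = 5 * 1.356409 = 6.782045, which rounds to 6.7820.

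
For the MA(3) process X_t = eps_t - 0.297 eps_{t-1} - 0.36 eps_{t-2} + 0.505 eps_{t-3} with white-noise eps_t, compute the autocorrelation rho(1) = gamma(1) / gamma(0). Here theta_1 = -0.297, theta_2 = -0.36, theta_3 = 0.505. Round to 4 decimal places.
\rho(1) = -0.2525

For an MA(q) process with theta_0 = 1, the autocovariance is
  gamma(k) = sigma^2 * sum_{i=0..q-k} theta_i * theta_{i+k},
and rho(k) = gamma(k) / gamma(0). Sigma^2 cancels.
  numerator   = (1)*(-0.297) + (-0.297)*(-0.36) + (-0.36)*(0.505) = -0.37188.
  denominator = (1)^2 + (-0.297)^2 + (-0.36)^2 + (0.505)^2 = 1.472834.
  rho(1) = -0.37188 / 1.472834 = -0.2525.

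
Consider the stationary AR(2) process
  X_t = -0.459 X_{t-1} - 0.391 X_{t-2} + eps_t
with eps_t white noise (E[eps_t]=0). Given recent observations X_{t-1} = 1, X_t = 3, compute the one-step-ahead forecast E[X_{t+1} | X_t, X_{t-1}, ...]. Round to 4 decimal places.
E[X_{t+1} \mid \mathcal F_t] = -1.7680

For an AR(p) model X_t = c + sum_i phi_i X_{t-i} + eps_t, the
one-step-ahead conditional mean is
  E[X_{t+1} | X_t, ...] = c + sum_i phi_i X_{t+1-i}.
Substitute known values:
  E[X_{t+1} | ...] = (-0.459) * (3) + (-0.391) * (1)
                   = -1.7680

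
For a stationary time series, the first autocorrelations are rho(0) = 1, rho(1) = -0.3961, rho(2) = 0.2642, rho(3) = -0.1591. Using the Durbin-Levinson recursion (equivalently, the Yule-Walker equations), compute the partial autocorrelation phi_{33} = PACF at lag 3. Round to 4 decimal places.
\phi_{33} = -0.0209

The PACF at lag k is phi_{kk}, the last component of the solution
to the Yule-Walker system G_k phi = r_k where
  (G_k)_{ij} = rho(|i - j|), (r_k)_i = rho(i), i,j = 1..k.
Equivalently, Durbin-Levinson gives phi_{kk} iteratively:
  phi_{11} = rho(1)
  phi_{kk} = [rho(k) - sum_{j=1..k-1} phi_{k-1,j} rho(k-j)]
            / [1 - sum_{j=1..k-1} phi_{k-1,j} rho(j)],
  phi_{k,j} = phi_{k-1,j} - phi_{kk} phi_{k-1,k-j},  j = 1..k-1.
Step k = 1:
  phi_11 = rho(1) = -0.3961.
Step k = 2:
  phi_22 = [rho(2) - phi_11 rho(1)] / [1 - phi_11 rho(1)] = [0.2642 - (-0.3961)(-0.3961)] / [1 - (-0.3961)(-0.3961)]
         = 0.10730479 / 0.84310479 = 0.127273.
  Update: phi_21 = phi_11 - phi_22 phi_11 = -0.3961 - (0.127273)(-0.3961) = -0.345687.
Step k = 3:
  phi_33 = [rho(3) - phi_21 rho(2) - phi_22 rho(1)] / [1 - phi_21 rho(1) - phi_22 rho(2)]
    numerator   = -0.1591 - (-0.345687)(0.2642) - (0.127273)(-0.3961) = -0.01735651
    denominator = 1 - (-0.345687)(-0.3961) - (0.127273)(0.2642) = 0.82944775
  phi_33 = -0.01735651 / 0.82944775 = -0.0209.
Therefore phi_{33} = -0.0209.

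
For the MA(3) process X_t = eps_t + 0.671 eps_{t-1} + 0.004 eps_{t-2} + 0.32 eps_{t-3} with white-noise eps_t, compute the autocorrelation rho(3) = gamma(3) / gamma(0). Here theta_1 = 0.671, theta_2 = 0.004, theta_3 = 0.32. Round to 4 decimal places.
\rho(3) = 0.2061

For an MA(q) process with theta_0 = 1, the autocovariance is
  gamma(k) = sigma^2 * sum_{i=0..q-k} theta_i * theta_{i+k},
and rho(k) = gamma(k) / gamma(0). Sigma^2 cancels.
  numerator   = (1)*(0.32) = 0.32.
  denominator = (1)^2 + (0.671)^2 + (0.004)^2 + (0.32)^2 = 1.552657.
  rho(3) = 0.32 / 1.552657 = 0.2061.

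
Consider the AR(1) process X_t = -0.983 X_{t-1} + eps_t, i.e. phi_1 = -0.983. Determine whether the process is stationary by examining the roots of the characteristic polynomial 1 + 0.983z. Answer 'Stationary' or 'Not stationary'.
\text{Stationary}

The AR(p) characteristic polynomial is P(z) = 1 + 0.983z.
Stationarity requires all roots to lie outside the unit circle, i.e. |z| > 1 for every root.
This is linear in z: 1 + (0.983) z = 0  =>  z = -1/(0.983) = -1.017294,  |z| = 1.017294.
Moduli of all roots: 1.0173.
All moduli strictly greater than 1? Yes.
Verdict: Stationary.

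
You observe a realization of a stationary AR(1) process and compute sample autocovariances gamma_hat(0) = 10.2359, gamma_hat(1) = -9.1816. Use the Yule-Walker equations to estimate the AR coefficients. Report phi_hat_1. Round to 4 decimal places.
\hat\phi_{1} = -0.8970

The Yule-Walker equations for an AR(p) process read, in matrix form,
  Gamma_p phi = r_p,   with   (Gamma_p)_{ij} = gamma(|i - j|),
                       (r_p)_i = gamma(i),   i,j = 1..p.
Substitute the sample gammas (Toeplitz matrix and right-hand side of size 1):
  Gamma_p = [[10.2359]]
  r_p     = [-9.1816]
With p = 1 this is the single equation gamma(0) phi_1 = gamma(1):
  phi_hat_1 = gamma(1) / gamma(0) = -9.1816 / 10.2359 = -0.8970.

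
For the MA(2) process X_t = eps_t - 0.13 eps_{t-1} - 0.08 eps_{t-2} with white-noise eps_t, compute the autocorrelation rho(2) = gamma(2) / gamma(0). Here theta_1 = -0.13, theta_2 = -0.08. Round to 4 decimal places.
\rho(2) = -0.0782

For an MA(q) process with theta_0 = 1, the autocovariance is
  gamma(k) = sigma^2 * sum_{i=0..q-k} theta_i * theta_{i+k},
and rho(k) = gamma(k) / gamma(0). Sigma^2 cancels.
  numerator   = (1)*(-0.08) = -0.08.
  denominator = (1)^2 + (-0.13)^2 + (-0.08)^2 = 1.0233.
  rho(2) = -0.08 / 1.0233 = -0.0782.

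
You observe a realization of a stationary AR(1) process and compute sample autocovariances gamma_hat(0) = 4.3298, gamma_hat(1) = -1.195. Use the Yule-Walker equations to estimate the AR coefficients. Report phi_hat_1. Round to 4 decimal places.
\hat\phi_{1} = -0.2760

The Yule-Walker equations for an AR(p) process read, in matrix form,
  Gamma_p phi = r_p,   with   (Gamma_p)_{ij} = gamma(|i - j|),
                       (r_p)_i = gamma(i),   i,j = 1..p.
Substitute the sample gammas (Toeplitz matrix and right-hand side of size 1):
  Gamma_p = [[4.3298]]
  r_p     = [-1.195]
With p = 1 this is the single equation gamma(0) phi_1 = gamma(1):
  phi_hat_1 = gamma(1) / gamma(0) = -1.195 / 4.3298 = -0.2760.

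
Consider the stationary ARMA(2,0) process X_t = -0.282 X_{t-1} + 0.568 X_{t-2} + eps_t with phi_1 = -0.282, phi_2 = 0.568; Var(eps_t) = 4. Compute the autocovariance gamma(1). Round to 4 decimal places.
\gamma(1) = -6.7170

Multiply the model equation by X_{t-k} and take expectations. With theta_0 = psi_0 = 1 and psi_j the MA(infinity) weights, this gives
  gamma(k) - sum_i phi_i gamma(k-i) = c_k,
  c_k = sigma^2 * sum_{j=k..q} theta_j psi_{j-k}   (c_k = 0 for k > q),
using gamma(-m) = gamma(m).
Pure AR (q = 0): c_0 = sigma^2 = 4, c_k = 0 for k >= 1.
Equations for k = 0, 1, 2 (AR order 2, c_2 = 0):
  (E0) gamma(0) = phi_1 gamma(1) + phi_2 gamma(2) + c_0
  (E1) gamma(1) = phi_1 gamma(0) + phi_2 gamma(1) + c_1
  (E2) gamma(2) = phi_1 gamma(1) + phi_2 gamma(0)
From (E1): gamma(1) = A gamma(0) + B with
  A = phi_1 / (1 - phi_2) = -0.282 / 0.432 = -0.652778,   B = c_1 / (1 - phi_2) = 0 / 0.432 = 0.
Insert (E2) into (E0): gamma(0) (1 - phi_2^2) = phi_1 (1 + phi_2) gamma(1) + c_0.
  phi_1 (1 + phi_2) = (-0.282)(1.568) = -0.442176,   1 - phi_2^2 = 0.677376.
Replace gamma(1) by A gamma(0) + B and collect gamma(0):
  gamma(0) [0.677376 - (-0.442176)(-0.652778)] = c_0 = 4
  gamma(0) * 0.388733 = 4
  gamma(0) = 4 / 0.388733 = 10.28983.
  gamma(1) = A gamma(0) = (-0.652778)(10.28983) = -6.716973.
Therefore gamma(1) = -6.7170 (to 4 decimal places).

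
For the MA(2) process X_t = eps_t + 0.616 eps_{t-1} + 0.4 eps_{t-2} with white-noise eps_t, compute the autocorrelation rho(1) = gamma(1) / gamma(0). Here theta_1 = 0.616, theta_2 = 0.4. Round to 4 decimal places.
\rho(1) = 0.5602

For an MA(q) process with theta_0 = 1, the autocovariance is
  gamma(k) = sigma^2 * sum_{i=0..q-k} theta_i * theta_{i+k},
and rho(k) = gamma(k) / gamma(0). Sigma^2 cancels.
  numerator   = (1)*(0.616) + (0.616)*(0.4) = 0.8624.
  denominator = (1)^2 + (0.616)^2 + (0.4)^2 = 1.539456.
  rho(1) = 0.8624 / 1.539456 = 0.5602.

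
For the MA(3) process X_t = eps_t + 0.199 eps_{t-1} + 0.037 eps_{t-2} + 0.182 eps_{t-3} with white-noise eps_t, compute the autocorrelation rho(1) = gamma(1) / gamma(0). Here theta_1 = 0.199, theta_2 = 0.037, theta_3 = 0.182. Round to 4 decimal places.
\rho(1) = 0.1984

For an MA(q) process with theta_0 = 1, the autocovariance is
  gamma(k) = sigma^2 * sum_{i=0..q-k} theta_i * theta_{i+k},
and rho(k) = gamma(k) / gamma(0). Sigma^2 cancels.
  numerator   = (1)*(0.199) + (0.199)*(0.037) + (0.037)*(0.182) = 0.213097.
  denominator = (1)^2 + (0.199)^2 + (0.037)^2 + (0.182)^2 = 1.074094.
  rho(1) = 0.213097 / 1.074094 = 0.1984.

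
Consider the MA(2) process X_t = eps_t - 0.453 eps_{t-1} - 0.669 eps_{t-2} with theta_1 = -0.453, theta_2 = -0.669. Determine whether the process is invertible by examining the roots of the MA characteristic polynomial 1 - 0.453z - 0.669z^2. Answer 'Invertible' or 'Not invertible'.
\text{Not invertible}

The MA(q) characteristic polynomial is P(z) = 1 - 0.453z - 0.669z^2.
Invertibility requires all roots to lie outside the unit circle, i.e. |z| > 1 for every root.
Set 1 + (-0.453) z + (-0.669) z^2 = 0, i.e. a z^2 + b z + c = 0 with a = -0.669, b = -0.453, c = 1.
Discriminant D = b^2 - 4ac = (-0.453)^2 - 4*(-0.669)*1 = 0.205209 - (-2.676) = 2.881209.
D >= 0, so the roots are real: z = (-b +/- sqrt(D)) / (2a) = (0.453 +/- 1.697412) / (-1.338).
  z_1 = (0.453 + 1.697412) / (-1.338) = -1.6072,   |z_1| = 1.6072.
  z_2 = (0.453 - 1.697412) / (-1.338) = 0.9301,   |z_2| = 0.9301.
Moduli of all roots: 1.6072, 0.9301.
All moduli strictly greater than 1? No.
Verdict: Not invertible.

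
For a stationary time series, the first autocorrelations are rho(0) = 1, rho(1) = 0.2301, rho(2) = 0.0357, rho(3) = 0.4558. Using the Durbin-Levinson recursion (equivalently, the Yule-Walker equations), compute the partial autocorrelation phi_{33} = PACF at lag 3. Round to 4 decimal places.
\phi_{33} = 0.4770

The PACF at lag k is phi_{kk}, the last component of the solution
to the Yule-Walker system G_k phi = r_k where
  (G_k)_{ij} = rho(|i - j|), (r_k)_i = rho(i), i,j = 1..k.
Equivalently, Durbin-Levinson gives phi_{kk} iteratively:
  phi_{11} = rho(1)
  phi_{kk} = [rho(k) - sum_{j=1..k-1} phi_{k-1,j} rho(k-j)]
            / [1 - sum_{j=1..k-1} phi_{k-1,j} rho(j)],
  phi_{k,j} = phi_{k-1,j} - phi_{kk} phi_{k-1,k-j},  j = 1..k-1.
Step k = 1:
  phi_11 = rho(1) = 0.2301.
Step k = 2:
  phi_22 = [rho(2) - phi_11 rho(1)] / [1 - phi_11 rho(1)] = [0.0357 - (0.2301)(0.2301)] / [1 - (0.2301)(0.2301)]
         = -0.01724601 / 0.94705399 = -0.01821.
  Update: phi_21 = phi_11 - phi_22 phi_11 = 0.2301 - (-0.01821)(0.2301) = 0.23429.
Step k = 3:
  phi_33 = [rho(3) - phi_21 rho(2) - phi_22 rho(1)] / [1 - phi_21 rho(1) - phi_22 rho(2)]
    numerator   = 0.4558 - (0.23429)(0.0357) - (-0.01821)(0.2301) = 0.451626
    denominator = 1 - (0.23429)(0.2301) - (-0.01821)(0.0357) = 0.94673994
  phi_33 = 0.451626 / 0.94673994 = 0.477.
Therefore phi_{33} = 0.4770.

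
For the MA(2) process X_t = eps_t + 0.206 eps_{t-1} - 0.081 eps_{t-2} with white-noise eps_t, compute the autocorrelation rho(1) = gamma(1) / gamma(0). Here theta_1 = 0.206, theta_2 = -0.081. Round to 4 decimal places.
\rho(1) = 0.1805

For an MA(q) process with theta_0 = 1, the autocovariance is
  gamma(k) = sigma^2 * sum_{i=0..q-k} theta_i * theta_{i+k},
and rho(k) = gamma(k) / gamma(0). Sigma^2 cancels.
  numerator   = (1)*(0.206) + (0.206)*(-0.081) = 0.189314.
  denominator = (1)^2 + (0.206)^2 + (-0.081)^2 = 1.048997.
  rho(1) = 0.189314 / 1.048997 = 0.1805.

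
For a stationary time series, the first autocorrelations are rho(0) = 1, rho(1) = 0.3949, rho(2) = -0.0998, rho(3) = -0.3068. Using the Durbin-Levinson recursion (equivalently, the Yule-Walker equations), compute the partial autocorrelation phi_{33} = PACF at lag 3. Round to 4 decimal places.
\phi_{33} = -0.1771

The PACF at lag k is phi_{kk}, the last component of the solution
to the Yule-Walker system G_k phi = r_k where
  (G_k)_{ij} = rho(|i - j|), (r_k)_i = rho(i), i,j = 1..k.
Equivalently, Durbin-Levinson gives phi_{kk} iteratively:
  phi_{11} = rho(1)
  phi_{kk} = [rho(k) - sum_{j=1..k-1} phi_{k-1,j} rho(k-j)]
            / [1 - sum_{j=1..k-1} phi_{k-1,j} rho(j)],
  phi_{k,j} = phi_{k-1,j} - phi_{kk} phi_{k-1,k-j},  j = 1..k-1.
Step k = 1:
  phi_11 = rho(1) = 0.3949.
Step k = 2:
  phi_22 = [rho(2) - phi_11 rho(1)] / [1 - phi_11 rho(1)] = [-0.0998 - (0.3949)(0.3949)] / [1 - (0.3949)(0.3949)]
         = -0.25574601 / 0.84405399 = -0.302997.
  Update: phi_21 = phi_11 - phi_22 phi_11 = 0.3949 - (-0.302997)(0.3949) = 0.514554.
Step k = 3:
  phi_33 = [rho(3) - phi_21 rho(2) - phi_22 rho(1)] / [1 - phi_21 rho(1) - phi_22 rho(2)]
    numerator   = -0.3068 - (0.514554)(-0.0998) - (-0.302997)(0.3949) = -0.13579395
    denominator = 1 - (0.514554)(0.3949) - (-0.302997)(-0.0998) = 0.76656366
  phi_33 = -0.13579395 / 0.76656366 = -0.1771.
Therefore phi_{33} = -0.1771.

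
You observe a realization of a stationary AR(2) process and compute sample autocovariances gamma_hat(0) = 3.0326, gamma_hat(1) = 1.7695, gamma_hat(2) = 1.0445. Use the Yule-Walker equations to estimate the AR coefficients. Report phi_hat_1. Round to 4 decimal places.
\hat\phi_{1} = 0.5800

The Yule-Walker equations for an AR(p) process read, in matrix form,
  Gamma_p phi = r_p,   with   (Gamma_p)_{ij} = gamma(|i - j|),
                       (r_p)_i = gamma(i),   i,j = 1..p.
Substitute the sample gammas (Toeplitz matrix and right-hand side of size 2):
  Gamma_p = [[3.0326, 1.7695], [1.7695, 3.0326]]
  r_p     = [1.7695, 1.0445]
Written out:
  3.0326 phi_1 + 1.7695 phi_2 = 1.7695
  1.7695 phi_1 + 3.0326 phi_2 = 1.0445
Solve by Cramer's rule:
  det = gamma(0)^2 - gamma(1)^2 = (3.0326)^2 - (1.7695)^2 = 9.19666276 - 3.13113025 = 6.06553251
  phi_hat_1 = [gamma(1) gamma(0) - gamma(1) gamma(2)] / det = [(1.7695)(3.0326) - (1.7695)(1.0445)] / 6.06553251 = 3.51794295 / 6.06553251 = 0.58
  phi_hat_2 = [gamma(0) gamma(2) - gamma(1)^2] / det = [(3.0326)(1.0445) - (1.7695)^2] / 6.06553251 = 0.03642045 / 6.06553251 = 0.006
So phi_hat = [0.5800, 0.0060].
Therefore phi_hat_1 = 0.5800.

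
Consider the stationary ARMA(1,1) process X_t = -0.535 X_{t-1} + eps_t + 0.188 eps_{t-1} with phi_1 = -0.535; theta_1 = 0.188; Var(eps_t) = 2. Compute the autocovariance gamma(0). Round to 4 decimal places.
\gamma(0) = 2.3374

Multiply the model equation by X_{t-k} and take expectations. With theta_0 = psi_0 = 1 and psi_j the MA(infinity) weights, this gives
  gamma(k) - sum_i phi_i gamma(k-i) = c_k,
  c_k = sigma^2 * sum_{j=k..q} theta_j psi_{j-k}   (c_k = 0 for k > q),
using gamma(-m) = gamma(m).
psi-weights needed (psi_j = theta_j + sum_i phi_i psi_{j-i}):
  psi_1 = theta_1 + phi_1 = 0.188 + (-0.535) = -0.347
Right-hand sides:
  c_0 = sigma^2 (1 + theta_1 psi_1) = 2 * (1 + (0.188)(-0.347)) = 2 * 0.934764 = 1.869528
  c_1 = sigma^2 theta_1 = 2 * (0.188) = 0.376
  c_2 = 0
Equations for k = 0 and k = 1 (AR order 1):
  gamma(0) = phi_1 gamma(1) + c_0
  gamma(1) = phi_1 gamma(0) + c_1
Substituting the second into the first: gamma(0) (1 - phi_1^2) = c_0 + phi_1 c_1, so
  gamma(0) = (c_0 + phi_1 c_1) / (1 - phi_1^2) = (1.869528 + (-0.535)(0.376)) / (1 - (-0.535)^2) = 1.668368 / 0.713775 = 2.337386.
Therefore gamma(0) = 2.3374 (to 4 decimal places).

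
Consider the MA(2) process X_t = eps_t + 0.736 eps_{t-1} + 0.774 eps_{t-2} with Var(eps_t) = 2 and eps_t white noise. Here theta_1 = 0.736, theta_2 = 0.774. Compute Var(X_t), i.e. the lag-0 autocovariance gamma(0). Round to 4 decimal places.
\gamma(0) = 4.2815

For an MA(q) process X_t = eps_t + sum_i theta_i eps_{t-i} with
Var(eps_t) = sigma^2, the variance is
  gamma(0) = sigma^2 * (1 + sum_i theta_i^2).
  sum_i theta_i^2 = (0.736)^2 + (0.774)^2 = 0.541696 + 0.599076 = 1.140772.
  gamma(0) = 2 * (1 + 1.140772) = 2 * 2.140772 = 4.281544, which rounds to 4.2815.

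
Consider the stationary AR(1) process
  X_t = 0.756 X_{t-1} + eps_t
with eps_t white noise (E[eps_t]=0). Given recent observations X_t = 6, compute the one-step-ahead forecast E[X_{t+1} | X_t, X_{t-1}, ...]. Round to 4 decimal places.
E[X_{t+1} \mid \mathcal F_t] = 4.5360

For an AR(p) model X_t = c + sum_i phi_i X_{t-i} + eps_t, the
one-step-ahead conditional mean is
  E[X_{t+1} | X_t, ...] = c + sum_i phi_i X_{t+1-i}.
Substitute known values:
  E[X_{t+1} | ...] = (0.756) * (6)
                   = 4.5360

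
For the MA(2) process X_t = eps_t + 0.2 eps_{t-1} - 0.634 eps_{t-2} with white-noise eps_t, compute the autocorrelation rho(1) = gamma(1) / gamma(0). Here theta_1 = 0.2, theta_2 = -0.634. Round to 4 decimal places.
\rho(1) = 0.0508

For an MA(q) process with theta_0 = 1, the autocovariance is
  gamma(k) = sigma^2 * sum_{i=0..q-k} theta_i * theta_{i+k},
and rho(k) = gamma(k) / gamma(0). Sigma^2 cancels.
  numerator   = (1)*(0.2) + (0.2)*(-0.634) = 0.0732.
  denominator = (1)^2 + (0.2)^2 + (-0.634)^2 = 1.441956.
  rho(1) = 0.0732 / 1.441956 = 0.0508.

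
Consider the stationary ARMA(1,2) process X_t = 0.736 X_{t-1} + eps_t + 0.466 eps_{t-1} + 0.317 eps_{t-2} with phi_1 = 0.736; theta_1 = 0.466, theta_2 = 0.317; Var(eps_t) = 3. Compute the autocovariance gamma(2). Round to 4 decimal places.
\gamma(2) = 11.9146

Multiply the model equation by X_{t-k} and take expectations. With theta_0 = psi_0 = 1 and psi_j the MA(infinity) weights, this gives
  gamma(k) - sum_i phi_i gamma(k-i) = c_k,
  c_k = sigma^2 * sum_{j=k..q} theta_j psi_{j-k}   (c_k = 0 for k > q),
using gamma(-m) = gamma(m).
psi-weights needed (psi_j = theta_j + sum_i phi_i psi_{j-i}):
  psi_1 = theta_1 + phi_1 = 0.466 + (0.736) = 1.202
  psi_2 = theta_2 + phi_1 psi_1 = 0.317 + (0.736)(1.202) = 1.201672
Right-hand sides:
  c_0 = sigma^2 (1 + theta_1 psi_1 + theta_2 psi_2) = 3 * (1 + (0.466)(1.202) + (0.317)(1.201672)) = 3 * 1.941062 = 5.823186
  c_1 = sigma^2 (theta_1 + theta_2 psi_1) = 3 * (0.466 + (0.317)(1.202)) = 2.541102
  c_2 = sigma^2 theta_2 = 3 * (0.317) = 0.951
Equations for k = 0 and k = 1 (AR order 1):
  gamma(0) = phi_1 gamma(1) + c_0
  gamma(1) = phi_1 gamma(0) + c_1
Substituting the second into the first: gamma(0) (1 - phi_1^2) = c_0 + phi_1 c_1, so
  gamma(0) = (c_0 + phi_1 c_1) / (1 - phi_1^2) = (5.823186 + (0.736)(2.541102)) / (1 - (0.736)^2) = 7.693437 / 0.458304 = 16.786755.
  gamma(1) = phi_1 gamma(0) + c_1 = (0.736)(16.786755) + (2.541102) = 14.896154.
For k = 2: gamma(2) = phi_1 gamma(1) + c_2
  = (0.736)(14.896154) + (0.951) = 11.914569.
Therefore gamma(2) = 11.9146 (to 4 decimal places).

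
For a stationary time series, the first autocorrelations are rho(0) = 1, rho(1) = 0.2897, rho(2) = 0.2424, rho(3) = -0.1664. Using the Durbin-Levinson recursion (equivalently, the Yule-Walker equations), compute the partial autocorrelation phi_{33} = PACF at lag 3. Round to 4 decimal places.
\phi_{33} = -0.3090

The PACF at lag k is phi_{kk}, the last component of the solution
to the Yule-Walker system G_k phi = r_k where
  (G_k)_{ij} = rho(|i - j|), (r_k)_i = rho(i), i,j = 1..k.
Equivalently, Durbin-Levinson gives phi_{kk} iteratively:
  phi_{11} = rho(1)
  phi_{kk} = [rho(k) - sum_{j=1..k-1} phi_{k-1,j} rho(k-j)]
            / [1 - sum_{j=1..k-1} phi_{k-1,j} rho(j)],
  phi_{k,j} = phi_{k-1,j} - phi_{kk} phi_{k-1,k-j},  j = 1..k-1.
Step k = 1:
  phi_11 = rho(1) = 0.2897.
Step k = 2:
  phi_22 = [rho(2) - phi_11 rho(1)] / [1 - phi_11 rho(1)] = [0.2424 - (0.2897)(0.2897)] / [1 - (0.2897)(0.2897)]
         = 0.15847391 / 0.91607391 = 0.172992.
  Update: phi_21 = phi_11 - phi_22 phi_11 = 0.2897 - (0.172992)(0.2897) = 0.239584.
Step k = 3:
  phi_33 = [rho(3) - phi_21 rho(2) - phi_22 rho(1)] / [1 - phi_21 rho(1) - phi_22 rho(2)]
    numerator   = -0.1664 - (0.239584)(0.2424) - (0.172992)(0.2897) = -0.27459111
    denominator = 1 - (0.239584)(0.2897) - (0.172992)(0.2424) = 0.88865911
  phi_33 = -0.27459111 / 0.88865911 = -0.309.
Therefore phi_{33} = -0.3090.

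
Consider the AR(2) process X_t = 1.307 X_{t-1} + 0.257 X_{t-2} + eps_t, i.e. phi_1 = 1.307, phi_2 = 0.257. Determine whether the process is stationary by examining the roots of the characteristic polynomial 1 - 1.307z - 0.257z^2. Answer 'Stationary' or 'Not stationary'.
\text{Not stationary}

The AR(p) characteristic polynomial is P(z) = 1 - 1.307z - 0.257z^2.
Stationarity requires all roots to lie outside the unit circle, i.e. |z| > 1 for every root.
Set 1 + (-1.307) z + (-0.257) z^2 = 0, i.e. a z^2 + b z + c = 0 with a = -0.257, b = -1.307, c = 1.
Discriminant D = b^2 - 4ac = (-1.307)^2 - 4*(-0.257)*1 = 1.708249 - (-1.028) = 2.736249.
D >= 0, so the roots are real: z = (-b +/- sqrt(D)) / (2a) = (1.307 +/- 1.654161) / (-0.514).
  z_1 = (1.307 + 1.654161) / (-0.514) = -5.761,   |z_1| = 5.761.
  z_2 = (1.307 - 1.654161) / (-0.514) = 0.6754,   |z_2| = 0.6754.
Moduli of all roots: 5.7610, 0.6754.
All moduli strictly greater than 1? No.
Verdict: Not stationary.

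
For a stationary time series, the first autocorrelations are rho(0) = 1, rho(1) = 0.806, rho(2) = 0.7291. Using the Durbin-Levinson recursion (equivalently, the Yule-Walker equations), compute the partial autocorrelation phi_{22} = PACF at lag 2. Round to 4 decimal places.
\phi_{22} = 0.2268

The PACF at lag k is phi_{kk}, the last component of the solution
to the Yule-Walker system G_k phi = r_k where
  (G_k)_{ij} = rho(|i - j|), (r_k)_i = rho(i), i,j = 1..k.
Equivalently, Durbin-Levinson gives phi_{kk} iteratively:
  phi_{11} = rho(1)
  phi_{kk} = [rho(k) - sum_{j=1..k-1} phi_{k-1,j} rho(k-j)]
            / [1 - sum_{j=1..k-1} phi_{k-1,j} rho(j)],
  phi_{k,j} = phi_{k-1,j} - phi_{kk} phi_{k-1,k-j},  j = 1..k-1.
Step k = 1:
  phi_11 = rho(1) = 0.806.
Step k = 2:
  phi_22 = [rho(2) - phi_11 rho(1)] / [1 - phi_11 rho(1)] = [0.7291 - (0.806)(0.806)] / [1 - (0.806)(0.806)]
         = 0.079464 / 0.350364 = 0.2268.
Therefore phi_{22} = 0.2268.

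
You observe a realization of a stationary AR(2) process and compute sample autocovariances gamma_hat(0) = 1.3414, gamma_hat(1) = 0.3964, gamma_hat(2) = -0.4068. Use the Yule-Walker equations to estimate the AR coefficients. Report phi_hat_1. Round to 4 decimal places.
\hat\phi_{1} = 0.4220

The Yule-Walker equations for an AR(p) process read, in matrix form,
  Gamma_p phi = r_p,   with   (Gamma_p)_{ij} = gamma(|i - j|),
                       (r_p)_i = gamma(i),   i,j = 1..p.
Substitute the sample gammas (Toeplitz matrix and right-hand side of size 2):
  Gamma_p = [[1.3414, 0.3964], [0.3964, 1.3414]]
  r_p     = [0.3964, -0.4068]
Written out:
  1.3414 phi_1 + 0.3964 phi_2 = 0.3964
  0.3964 phi_1 + 1.3414 phi_2 = -0.4068
Solve by Cramer's rule:
  det = gamma(0)^2 - gamma(1)^2 = (1.3414)^2 - (0.3964)^2 = 1.79935396 - 0.15713296 = 1.642221
  phi_hat_1 = [gamma(1) gamma(0) - gamma(1) gamma(2)] / det = [(0.3964)(1.3414) - (0.3964)(-0.4068)] / 1.642221 = 0.69298648 / 1.642221 = 0.422
  phi_hat_2 = [gamma(0) gamma(2) - gamma(1)^2] / det = [(1.3414)(-0.4068) - (0.3964)^2] / 1.642221 = -0.70281448 / 1.642221 = -0.428
So phi_hat = [0.4220, -0.4280].
Therefore phi_hat_1 = 0.4220.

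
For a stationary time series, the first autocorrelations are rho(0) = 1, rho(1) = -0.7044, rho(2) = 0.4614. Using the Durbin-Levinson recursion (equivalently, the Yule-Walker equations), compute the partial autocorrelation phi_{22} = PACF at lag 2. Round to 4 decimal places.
\phi_{22} = -0.0690

The PACF at lag k is phi_{kk}, the last component of the solution
to the Yule-Walker system G_k phi = r_k where
  (G_k)_{ij} = rho(|i - j|), (r_k)_i = rho(i), i,j = 1..k.
Equivalently, Durbin-Levinson gives phi_{kk} iteratively:
  phi_{11} = rho(1)
  phi_{kk} = [rho(k) - sum_{j=1..k-1} phi_{k-1,j} rho(k-j)]
            / [1 - sum_{j=1..k-1} phi_{k-1,j} rho(j)],
  phi_{k,j} = phi_{k-1,j} - phi_{kk} phi_{k-1,k-j},  j = 1..k-1.
Step k = 1:
  phi_11 = rho(1) = -0.7044.
Step k = 2:
  phi_22 = [rho(2) - phi_11 rho(1)] / [1 - phi_11 rho(1)] = [0.4614 - (-0.7044)(-0.7044)] / [1 - (-0.7044)(-0.7044)]
         = -0.03477936 / 0.50382064 = -0.069.
Therefore phi_{22} = -0.0690.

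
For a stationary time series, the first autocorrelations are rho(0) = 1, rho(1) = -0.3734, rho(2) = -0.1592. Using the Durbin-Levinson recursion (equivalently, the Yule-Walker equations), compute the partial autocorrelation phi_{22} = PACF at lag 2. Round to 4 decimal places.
\phi_{22} = -0.3470

The PACF at lag k is phi_{kk}, the last component of the solution
to the Yule-Walker system G_k phi = r_k where
  (G_k)_{ij} = rho(|i - j|), (r_k)_i = rho(i), i,j = 1..k.
Equivalently, Durbin-Levinson gives phi_{kk} iteratively:
  phi_{11} = rho(1)
  phi_{kk} = [rho(k) - sum_{j=1..k-1} phi_{k-1,j} rho(k-j)]
            / [1 - sum_{j=1..k-1} phi_{k-1,j} rho(j)],
  phi_{k,j} = phi_{k-1,j} - phi_{kk} phi_{k-1,k-j},  j = 1..k-1.
Step k = 1:
  phi_11 = rho(1) = -0.3734.
Step k = 2:
  phi_22 = [rho(2) - phi_11 rho(1)] / [1 - phi_11 rho(1)] = [-0.1592 - (-0.3734)(-0.3734)] / [1 - (-0.3734)(-0.3734)]
         = -0.29862756 / 0.86057244 = -0.347.
Therefore phi_{22} = -0.3470.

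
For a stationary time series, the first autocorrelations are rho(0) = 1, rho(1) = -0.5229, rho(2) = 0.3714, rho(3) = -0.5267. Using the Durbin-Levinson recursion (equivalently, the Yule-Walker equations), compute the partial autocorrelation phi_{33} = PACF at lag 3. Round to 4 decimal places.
\phi_{33} = -0.4040

The PACF at lag k is phi_{kk}, the last component of the solution
to the Yule-Walker system G_k phi = r_k where
  (G_k)_{ij} = rho(|i - j|), (r_k)_i = rho(i), i,j = 1..k.
Equivalently, Durbin-Levinson gives phi_{kk} iteratively:
  phi_{11} = rho(1)
  phi_{kk} = [rho(k) - sum_{j=1..k-1} phi_{k-1,j} rho(k-j)]
            / [1 - sum_{j=1..k-1} phi_{k-1,j} rho(j)],
  phi_{k,j} = phi_{k-1,j} - phi_{kk} phi_{k-1,k-j},  j = 1..k-1.
Step k = 1:
  phi_11 = rho(1) = -0.5229.
Step k = 2:
  phi_22 = [rho(2) - phi_11 rho(1)] / [1 - phi_11 rho(1)] = [0.3714 - (-0.5229)(-0.5229)] / [1 - (-0.5229)(-0.5229)]
         = 0.09797559 / 0.72657559 = 0.134846.
  Update: phi_21 = phi_11 - phi_22 phi_11 = -0.5229 - (0.134846)(-0.5229) = -0.452389.
Step k = 3:
  phi_33 = [rho(3) - phi_21 rho(2) - phi_22 rho(1)] / [1 - phi_21 rho(1) - phi_22 rho(2)]
    numerator   = -0.5267 - (-0.452389)(0.3714) - (0.134846)(-0.5229) = -0.28817184
    denominator = 1 - (-0.452389)(-0.5229) - (0.134846)(0.3714) = 0.713364
  phi_33 = -0.28817184 / 0.713364 = -0.404.
Therefore phi_{33} = -0.4040.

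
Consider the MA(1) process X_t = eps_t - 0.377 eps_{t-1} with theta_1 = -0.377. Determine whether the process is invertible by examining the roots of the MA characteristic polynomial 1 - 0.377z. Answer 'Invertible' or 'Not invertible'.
\text{Invertible}

The MA(q) characteristic polynomial is P(z) = 1 - 0.377z.
Invertibility requires all roots to lie outside the unit circle, i.e. |z| > 1 for every root.
This is linear in z: 1 + (-0.377) z = 0  =>  z = -1/(-0.377) = 2.65252,  |z| = 2.65252.
Moduli of all roots: 2.6525.
All moduli strictly greater than 1? Yes.
Verdict: Invertible.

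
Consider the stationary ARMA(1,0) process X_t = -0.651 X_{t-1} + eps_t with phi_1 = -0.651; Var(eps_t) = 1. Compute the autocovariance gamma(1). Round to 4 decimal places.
\gamma(1) = -1.1298

Multiply the model equation by X_{t-k} and take expectations. With theta_0 = psi_0 = 1 and psi_j the MA(infinity) weights, this gives
  gamma(k) - sum_i phi_i gamma(k-i) = c_k,
  c_k = sigma^2 * sum_{j=k..q} theta_j psi_{j-k}   (c_k = 0 for k > q),
using gamma(-m) = gamma(m).
Pure AR (q = 0): c_0 = sigma^2 = 1, c_k = 0 for k >= 1.
Equations for k = 0 and k = 1 (AR order 1):
  gamma(0) = phi_1 gamma(1) + c_0
  gamma(1) = phi_1 gamma(0) + c_1
Substituting the second into the first: gamma(0) (1 - phi_1^2) = c_0 + phi_1 c_1, so
  gamma(0) = c_0 / (1 - phi_1^2) = 1 / (1 - (-0.651)^2) = 1 / 0.576199 = 1.735512.
  gamma(1) = phi_1 gamma(0) = (-0.651)(1.735512) = -1.129818.
Therefore gamma(1) = -1.1298 (to 4 decimal places).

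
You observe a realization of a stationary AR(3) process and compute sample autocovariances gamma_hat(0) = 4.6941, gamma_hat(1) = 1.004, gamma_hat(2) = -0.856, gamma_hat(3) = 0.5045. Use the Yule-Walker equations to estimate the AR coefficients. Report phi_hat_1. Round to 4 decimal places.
\hat\phi_{1} = 0.3200

The Yule-Walker equations for an AR(p) process read, in matrix form,
  Gamma_p phi = r_p,   with   (Gamma_p)_{ij} = gamma(|i - j|),
                       (r_p)_i = gamma(i),   i,j = 1..p.
Substitute the sample gammas (Toeplitz matrix and right-hand side of size 3):
  Gamma_p = [[4.6941, 1.004, -0.856], [1.004, 4.6941, 1.004], [-0.856, 1.004, 4.6941]]
  r_p     = [1.004, -0.856, 0.5045]
Written out (R1..R3):
  (R1) 4.6941 phi_1 + 1.004 phi_2 - 0.856 phi_3 = 1.004
  (R2) 1.004 phi_1 + 4.6941 phi_2 + 1.004 phi_3 = -0.856
  (R3) -0.856 phi_1 + 1.004 phi_2 + 4.6941 phi_3 = 0.5045
Gaussian elimination:
  R2 <- R2 - (1.004/4.6941) R1 = R2 - (0.213886) R1:  4.479359 phi_2 + 1.187086 phi_3 = -1.070741
  R3 <- R3 - (-0.856/4.6941) R1 = R3 - (-0.182357) R1:  1.187086 phi_2 + 4.538003 phi_3 = 0.687586
  R3 <- R3 - (1.187086/4.479359) R2 = R3 - (0.265012) R2:  4.22341 phi_3 = 0.971346
Back-substitution:
  phi_hat_3 = 0.971346 / 4.22341 = 0.229991
  phi_hat_2 = (-1.070741 - (1.187086)(0.229991)) / 4.479359 = -0.299989
  phi_hat_1 = (1.004 - (1.004)(-0.299989) - (-0.856)(0.229991)) / 4.6941 = 0.319989
So phi_hat = [0.3200, -0.3000, 0.2300].
Therefore phi_hat_1 = 0.3200.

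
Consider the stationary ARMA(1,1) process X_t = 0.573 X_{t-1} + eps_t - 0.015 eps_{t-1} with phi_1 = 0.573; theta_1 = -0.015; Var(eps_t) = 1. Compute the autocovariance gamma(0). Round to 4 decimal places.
\gamma(0) = 1.4636

Multiply the model equation by X_{t-k} and take expectations. With theta_0 = psi_0 = 1 and psi_j the MA(infinity) weights, this gives
  gamma(k) - sum_i phi_i gamma(k-i) = c_k,
  c_k = sigma^2 * sum_{j=k..q} theta_j psi_{j-k}   (c_k = 0 for k > q),
using gamma(-m) = gamma(m).
psi-weights needed (psi_j = theta_j + sum_i phi_i psi_{j-i}):
  psi_1 = theta_1 + phi_1 = -0.015 + (0.573) = 0.558
Right-hand sides:
  c_0 = sigma^2 (1 + theta_1 psi_1) = 1 * (1 + (-0.015)(0.558)) = 1 * 0.99163 = 0.99163
  c_1 = sigma^2 theta_1 = 1 * (-0.015) = -0.015
  c_2 = 0
Equations for k = 0 and k = 1 (AR order 1):
  gamma(0) = phi_1 gamma(1) + c_0
  gamma(1) = phi_1 gamma(0) + c_1
Substituting the second into the first: gamma(0) (1 - phi_1^2) = c_0 + phi_1 c_1, so
  gamma(0) = (c_0 + phi_1 c_1) / (1 - phi_1^2) = (0.99163 + (0.573)(-0.015)) / (1 - (0.573)^2) = 0.983035 / 0.671671 = 1.463566.
Therefore gamma(0) = 1.4636 (to 4 decimal places).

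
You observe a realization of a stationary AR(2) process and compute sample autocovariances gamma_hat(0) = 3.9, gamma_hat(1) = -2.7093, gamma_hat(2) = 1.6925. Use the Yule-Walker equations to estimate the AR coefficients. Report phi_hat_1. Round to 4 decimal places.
\hat\phi_{1} = -0.7600

The Yule-Walker equations for an AR(p) process read, in matrix form,
  Gamma_p phi = r_p,   with   (Gamma_p)_{ij} = gamma(|i - j|),
                       (r_p)_i = gamma(i),   i,j = 1..p.
Substitute the sample gammas (Toeplitz matrix and right-hand side of size 2):
  Gamma_p = [[3.9, -2.7093], [-2.7093, 3.9]]
  r_p     = [-2.7093, 1.6925]
Written out:
  3.9 phi_1 - 2.7093 phi_2 = -2.7093
  -2.7093 phi_1 + 3.9 phi_2 = 1.6925
Solve by Cramer's rule:
  det = gamma(0)^2 - gamma(1)^2 = (3.9)^2 - (-2.7093)^2 = 15.21 - 7.34030649 = 7.86969351
  phi_hat_1 = [gamma(1) gamma(0) - gamma(1) gamma(2)] / det = [(-2.7093)(3.9) - (-2.7093)(1.6925)] / 7.86969351 = -5.98077975 / 7.86969351 = -0.76
  phi_hat_2 = [gamma(0) gamma(2) - gamma(1)^2] / det = [(3.9)(1.6925) - (-2.7093)^2] / 7.86969351 = -0.73955649 / 7.86969351 = -0.094
So phi_hat = [-0.7600, -0.0940].
Therefore phi_hat_1 = -0.7600.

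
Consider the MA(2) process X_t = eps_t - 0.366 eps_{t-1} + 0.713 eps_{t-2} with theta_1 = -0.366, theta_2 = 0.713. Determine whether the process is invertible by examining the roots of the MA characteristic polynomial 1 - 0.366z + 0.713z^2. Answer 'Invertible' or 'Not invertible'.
\text{Invertible}

The MA(q) characteristic polynomial is P(z) = 1 - 0.366z + 0.713z^2.
Invertibility requires all roots to lie outside the unit circle, i.e. |z| > 1 for every root.
Set 1 + (-0.366) z + (0.713) z^2 = 0, i.e. a z^2 + b z + c = 0 with a = 0.713, b = -0.366, c = 1.
Discriminant D = b^2 - 4ac = (-0.366)^2 - 4*(0.713)*1 = 0.133956 - (2.852) = -2.718044.
D < 0, so the roots are the complex-conjugate pair z = (-b +/- i sqrt(-D)) / (2a) = 0.2567 +/- 1.1561i.
For a conjugate pair |z|^2 = z * conj(z) = (product of roots) = c/a = 1/(0.713) = 1.402525, so |z| = sqrt(1.402525) = 1.1843 for both roots.
Moduli of all roots: 1.1843, 1.1843.
All moduli strictly greater than 1? Yes.
Verdict: Invertible.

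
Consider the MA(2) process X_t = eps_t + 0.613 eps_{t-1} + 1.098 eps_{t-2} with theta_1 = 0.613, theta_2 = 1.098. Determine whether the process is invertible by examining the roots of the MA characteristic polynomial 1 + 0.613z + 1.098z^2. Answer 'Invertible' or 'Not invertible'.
\text{Not invertible}

The MA(q) characteristic polynomial is P(z) = 1 + 0.613z + 1.098z^2.
Invertibility requires all roots to lie outside the unit circle, i.e. |z| > 1 for every root.
Set 1 + (0.613) z + (1.098) z^2 = 0, i.e. a z^2 + b z + c = 0 with a = 1.098, b = 0.613, c = 1.
Discriminant D = b^2 - 4ac = (0.613)^2 - 4*(1.098)*1 = 0.375769 - (4.392) = -4.016231.
D < 0, so the roots are the complex-conjugate pair z = (-b +/- i sqrt(-D)) / (2a) = -0.2791 +/- 0.9126i.
For a conjugate pair |z|^2 = z * conj(z) = (product of roots) = c/a = 1/(1.098) = 0.910747, so |z| = sqrt(0.910747) = 0.9543 for both roots.
Moduli of all roots: 0.9543, 0.9543.
All moduli strictly greater than 1? No.
Verdict: Not invertible.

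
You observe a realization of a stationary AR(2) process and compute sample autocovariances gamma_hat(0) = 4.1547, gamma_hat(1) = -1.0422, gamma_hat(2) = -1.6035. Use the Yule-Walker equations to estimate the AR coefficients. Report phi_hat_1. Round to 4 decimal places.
\hat\phi_{1} = -0.3710

The Yule-Walker equations for an AR(p) process read, in matrix form,
  Gamma_p phi = r_p,   with   (Gamma_p)_{ij} = gamma(|i - j|),
                       (r_p)_i = gamma(i),   i,j = 1..p.
Substitute the sample gammas (Toeplitz matrix and right-hand side of size 2):
  Gamma_p = [[4.1547, -1.0422], [-1.0422, 4.1547]]
  r_p     = [-1.0422, -1.6035]
Written out:
  4.1547 phi_1 - 1.0422 phi_2 = -1.0422
  -1.0422 phi_1 + 4.1547 phi_2 = -1.6035
Solve by Cramer's rule:
  det = gamma(0)^2 - gamma(1)^2 = (4.1547)^2 - (-1.0422)^2 = 17.26153209 - 1.08618084 = 16.17535125
  phi_hat_1 = [gamma(1) gamma(0) - gamma(1) gamma(2)] / det = [(-1.0422)(4.1547) - (-1.0422)(-1.6035)] / 16.17535125 = -6.00119604 / 16.17535125 = -0.371
  phi_hat_2 = [gamma(0) gamma(2) - gamma(1)^2] / det = [(4.1547)(-1.6035) - (-1.0422)^2] / 16.17535125 = -7.74824229 / 16.17535125 = -0.479
So phi_hat = [-0.3710, -0.4790].
Therefore phi_hat_1 = -0.3710.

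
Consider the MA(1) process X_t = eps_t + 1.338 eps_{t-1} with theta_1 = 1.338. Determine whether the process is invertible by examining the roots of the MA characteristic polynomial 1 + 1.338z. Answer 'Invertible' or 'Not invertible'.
\text{Not invertible}

The MA(q) characteristic polynomial is P(z) = 1 + 1.338z.
Invertibility requires all roots to lie outside the unit circle, i.e. |z| > 1 for every root.
This is linear in z: 1 + (1.338) z = 0  =>  z = -1/(1.338) = -0.747384,  |z| = 0.747384.
Moduli of all roots: 0.7474.
All moduli strictly greater than 1? No.
Verdict: Not invertible.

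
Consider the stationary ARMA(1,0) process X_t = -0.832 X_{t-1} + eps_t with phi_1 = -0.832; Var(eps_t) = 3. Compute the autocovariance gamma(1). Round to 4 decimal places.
\gamma(1) = -8.1098

Multiply the model equation by X_{t-k} and take expectations. With theta_0 = psi_0 = 1 and psi_j the MA(infinity) weights, this gives
  gamma(k) - sum_i phi_i gamma(k-i) = c_k,
  c_k = sigma^2 * sum_{j=k..q} theta_j psi_{j-k}   (c_k = 0 for k > q),
using gamma(-m) = gamma(m).
Pure AR (q = 0): c_0 = sigma^2 = 3, c_k = 0 for k >= 1.
Equations for k = 0 and k = 1 (AR order 1):
  gamma(0) = phi_1 gamma(1) + c_0
  gamma(1) = phi_1 gamma(0) + c_1
Substituting the second into the first: gamma(0) (1 - phi_1^2) = c_0 + phi_1 c_1, so
  gamma(0) = c_0 / (1 - phi_1^2) = 3 / (1 - (-0.832)^2) = 3 / 0.307776 = 9.747349.
  gamma(1) = phi_1 gamma(0) = (-0.832)(9.747349) = -8.109794.
Therefore gamma(1) = -8.1098 (to 4 decimal places).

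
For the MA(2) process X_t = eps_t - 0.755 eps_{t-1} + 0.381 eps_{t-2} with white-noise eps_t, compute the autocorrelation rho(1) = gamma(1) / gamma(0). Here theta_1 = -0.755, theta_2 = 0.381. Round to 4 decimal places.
\rho(1) = -0.6079

For an MA(q) process with theta_0 = 1, the autocovariance is
  gamma(k) = sigma^2 * sum_{i=0..q-k} theta_i * theta_{i+k},
and rho(k) = gamma(k) / gamma(0). Sigma^2 cancels.
  numerator   = (1)*(-0.755) + (-0.755)*(0.381) = -1.042655.
  denominator = (1)^2 + (-0.755)^2 + (0.381)^2 = 1.715186.
  rho(1) = -1.042655 / 1.715186 = -0.6079.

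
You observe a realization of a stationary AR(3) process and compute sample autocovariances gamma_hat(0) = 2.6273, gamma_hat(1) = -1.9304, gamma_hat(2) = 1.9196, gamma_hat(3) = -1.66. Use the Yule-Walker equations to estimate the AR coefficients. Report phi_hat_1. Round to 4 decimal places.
\hat\phi_{1} = -0.4160

The Yule-Walker equations for an AR(p) process read, in matrix form,
  Gamma_p phi = r_p,   with   (Gamma_p)_{ij} = gamma(|i - j|),
                       (r_p)_i = gamma(i),   i,j = 1..p.
Substitute the sample gammas (Toeplitz matrix and right-hand side of size 3):
  Gamma_p = [[2.6273, -1.9304, 1.9196], [-1.9304, 2.6273, -1.9304], [1.9196, -1.9304, 2.6273]]
  r_p     = [-1.9304, 1.9196, -1.66]
Written out (R1..R3):
  (R1) 2.6273 phi_1 - 1.9304 phi_2 + 1.9196 phi_3 = -1.9304
  (R2) -1.9304 phi_1 + 2.6273 phi_2 - 1.9304 phi_3 = 1.9196
  (R3) 1.9196 phi_1 - 1.9304 phi_2 + 2.6273 phi_3 = -1.66
Gaussian elimination:
  R2 <- R2 - (-1.9304/2.6273) R1 = R2 - (-0.734747) R1:  1.208945 phi_2 - 0.51998 phi_3 = 0.501245
  R3 <- R3 - (1.9196/2.6273) R1 = R3 - (0.730636) R1:  -0.51998 phi_2 + 1.224771 phi_3 = -0.24958
  R3 <- R3 - (-0.51998/1.208945) R2 = R3 - (-0.430111) R2:  1.001122 phi_3 = -0.033989
Back-substitution:
  phi_hat_3 = -0.033989 / 1.001122 = -0.033951
  phi_hat_2 = (0.501245 - (-0.51998)(-0.033951)) / 1.208945 = 0.400011
  phi_hat_1 = (-1.9304 - (-1.9304)(0.400011) - (1.9196)(-0.033951)) / 2.6273 = -0.416034
So phi_hat = [-0.4160, 0.4000, -0.0340].
Therefore phi_hat_1 = -0.4160.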